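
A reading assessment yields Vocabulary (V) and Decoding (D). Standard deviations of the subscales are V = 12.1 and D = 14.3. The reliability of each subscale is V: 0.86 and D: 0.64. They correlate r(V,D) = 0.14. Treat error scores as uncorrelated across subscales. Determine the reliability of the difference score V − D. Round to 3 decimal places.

Var(V−D) = 12.1² + 14.3² − 2·12.1·14.3·0.14 = 350.9 − 48.4484 = 302.452.
Because errors are independent across components, Cov(Tᵢ,Tⱼ) = Cov(Xᵢ,Xⱼ); the off-diagonal part of the true-score variance is the same as above.
True-score variance = [12.1²·0.86 + 14.3²·0.64] − 48.4484 = 256.786 − 48.4484 = 208.338.
Reliability = 208.338 / 302.452 = 0.689.

0.689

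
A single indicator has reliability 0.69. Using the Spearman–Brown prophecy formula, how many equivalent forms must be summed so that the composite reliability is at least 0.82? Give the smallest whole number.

3

k ≥ ρ*(1−ρ₁)/(ρ₁(1−ρ*)) = 0.82·0.31 / (0.69·0.18) = 2.047.
Smallest integer k = 3.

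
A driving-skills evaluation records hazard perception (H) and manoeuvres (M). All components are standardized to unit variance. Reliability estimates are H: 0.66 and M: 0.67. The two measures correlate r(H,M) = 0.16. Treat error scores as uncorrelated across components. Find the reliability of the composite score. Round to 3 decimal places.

0.711

Var(H+M) = 2 + 2·[0.16] = 2 + 0.32 = 2.32.
Because errors are independent across components, Cov(Tᵢ,Tⱼ) = Cov(Xᵢ,Xⱼ); the off-diagonal part of the true-score variance is the same as above.
True-score variance = [0.66 + 0.67] + 0.32 = 1.33 + 0.32 = 1.65.
Reliability = 1.65 / 2.32 = 0.711.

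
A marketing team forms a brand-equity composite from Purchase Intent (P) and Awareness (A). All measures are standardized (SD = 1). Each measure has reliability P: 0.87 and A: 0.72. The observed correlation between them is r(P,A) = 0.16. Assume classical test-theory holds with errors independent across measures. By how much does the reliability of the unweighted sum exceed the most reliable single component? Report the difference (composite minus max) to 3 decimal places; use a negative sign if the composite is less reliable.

Var(sum) = 2 + 0.32 = 2.32; true-score variance = 1.59 + 0.32 = 1.91; composite reliability = 0.8233.
Max component reliability = 0.8700.
Difference = 0.8233 − 0.8700 = -0.047.

-0.047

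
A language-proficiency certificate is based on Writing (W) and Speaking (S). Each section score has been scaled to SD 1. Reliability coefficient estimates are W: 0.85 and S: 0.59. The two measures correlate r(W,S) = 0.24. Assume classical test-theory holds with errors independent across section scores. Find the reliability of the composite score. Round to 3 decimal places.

Var(W+S) = 2 + 2·[0.24] = 2 + 0.48 = 2.48.
With uncorrelated errors the cross-covariances are all true-score covariance, so they carry over unchanged; only the diagonal terms shrink to ρᵢσᵢ².
True-score variance = [0.85 + 0.59] + 0.48 = 1.44 + 0.48 = 1.92.
Reliability = 1.92 / 2.48 = 0.774.

0.774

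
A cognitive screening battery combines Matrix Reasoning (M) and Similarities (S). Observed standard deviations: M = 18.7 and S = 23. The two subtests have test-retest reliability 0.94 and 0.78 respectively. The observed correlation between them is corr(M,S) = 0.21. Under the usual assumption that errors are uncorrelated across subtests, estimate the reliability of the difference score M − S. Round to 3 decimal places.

Var(M−S) = 18.7² + 23² − 2·18.7·23·0.21 = 878.69 − 180.642 = 698.048.
With uncorrelated errors the cross-covariances are all true-score covariance, so they carry over unchanged; only the diagonal terms shrink to ρᵢσᵢ².
True-score variance = [18.7²·0.94 + 23²·0.78] − 180.642 = 741.329 − 180.642 = 560.687.
Reliability = 560.687 / 698.048 = 0.803.

0.803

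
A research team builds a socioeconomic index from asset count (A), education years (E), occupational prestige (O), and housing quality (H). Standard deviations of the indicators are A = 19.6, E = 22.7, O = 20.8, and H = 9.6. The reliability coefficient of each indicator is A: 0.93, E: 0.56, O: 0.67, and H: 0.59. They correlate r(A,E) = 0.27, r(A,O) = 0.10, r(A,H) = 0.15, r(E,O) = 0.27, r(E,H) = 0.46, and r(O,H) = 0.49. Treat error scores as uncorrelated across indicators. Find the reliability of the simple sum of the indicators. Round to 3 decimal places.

Var(A+E+O+H) = 19.6² + 22.7² + 20.8² + 9.6² + 2·[19.6·22.7·0.27 + 19.6·20.8·0.10 + 19.6·9.6·0.15 + 22.7·20.8·0.27 + 22.7·9.6·0.46 + 20.8·9.6·0.49] = 1424.25 + 1029.38 = 2453.63.
Under uncorrelated errors the observed covariances equal the true-score covariances, so only the own-variance terms attenuate.
True-score variance = [19.6²·0.93 + 22.7²·0.56 + 20.8²·0.67 + 9.6²·0.59] + 1029.38 = 990.074 + 1029.38 = 2019.45.
Reliability = 2019.45 / 2453.63 = 0.823.

0.823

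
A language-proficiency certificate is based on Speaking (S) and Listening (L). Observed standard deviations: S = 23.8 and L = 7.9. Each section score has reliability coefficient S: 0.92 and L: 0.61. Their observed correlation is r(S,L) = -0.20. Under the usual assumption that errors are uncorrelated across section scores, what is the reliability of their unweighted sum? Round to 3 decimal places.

Var(S+L) = 23.8² + 7.9² + 2·[23.8·7.9·(-0.20)] = 628.85 − 75.208 = 553.642.
Because errors are independent across components, Cov(Tᵢ,Tⱼ) = Cov(Xᵢ,Xⱼ); the off-diagonal part of the true-score variance is the same as above.
True-score variance = [23.8²·0.92 + 7.9²·0.61] − 75.208 = 559.195 − 75.208 = 483.987.
Reliability = 483.987 / 553.642 = 0.874.

0.874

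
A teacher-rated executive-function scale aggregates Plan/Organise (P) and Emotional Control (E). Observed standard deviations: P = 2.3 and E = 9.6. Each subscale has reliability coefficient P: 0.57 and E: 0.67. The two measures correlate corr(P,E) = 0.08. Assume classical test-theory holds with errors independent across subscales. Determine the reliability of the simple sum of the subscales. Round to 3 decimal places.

Var(P+E) = 2.3² + 9.6² + 2·[2.3·9.6·0.08] = 97.45 + 3.5328 = 100.983.
Under uncorrelated errors the observed covariances equal the true-score covariances, so only the own-variance terms attenuate.
True-score variance = [2.3²·0.57 + 9.6²·0.67] + 3.5328 = 64.7625 + 3.5328 = 68.2953.
Reliability = 68.2953 / 100.983 = 0.676.

0.676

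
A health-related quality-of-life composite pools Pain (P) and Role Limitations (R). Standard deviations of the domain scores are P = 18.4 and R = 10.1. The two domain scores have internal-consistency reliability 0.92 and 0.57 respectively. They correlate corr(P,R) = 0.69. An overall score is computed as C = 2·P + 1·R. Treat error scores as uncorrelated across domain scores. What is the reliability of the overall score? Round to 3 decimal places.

0.923

Var(C) = 2²·18.4² + 10.1² + 2·[2·18.4·10.1·0.69] = 1456.25 + 512.918 = 1969.17.
Because errors are independent across components, Cov(Tᵢ,Tⱼ) = Cov(Xᵢ,Xⱼ); the off-diagonal part of the true-score variance is the same as above.
True-score variance = [2²·18.4²·0.92 + 10.1²·0.57] + 512.918 = 1304.05 + 512.918 = 1816.96.
Reliability = 1816.96 / 1969.17 = 0.923.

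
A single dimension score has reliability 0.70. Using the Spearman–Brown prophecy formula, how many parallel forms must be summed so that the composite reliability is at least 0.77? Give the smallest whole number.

k ≥ ρ*(1−ρ₁)/(ρ₁(1−ρ*)) = 0.77·0.30 / (0.70·0.23) = 1.435.
Smallest integer k = 2.

2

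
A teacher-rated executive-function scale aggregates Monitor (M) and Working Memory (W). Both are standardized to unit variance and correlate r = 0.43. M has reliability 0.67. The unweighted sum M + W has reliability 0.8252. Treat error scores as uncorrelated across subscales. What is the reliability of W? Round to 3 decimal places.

0.830

Var(M+W) = 2 + 2·0.43 = 2.860.
True-score variance = ρ_M + ρ_W + 2·0.43, so 0.8252 = (0.67 + ρ_W + 0.86) / 2.860.
ρ_W = 0.8252·2.860 − 0.67 − 0.86 = 0.830.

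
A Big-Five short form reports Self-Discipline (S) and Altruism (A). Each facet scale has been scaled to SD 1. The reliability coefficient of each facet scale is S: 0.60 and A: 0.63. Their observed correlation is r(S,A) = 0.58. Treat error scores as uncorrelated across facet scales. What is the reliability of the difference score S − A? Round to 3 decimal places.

Var(S−A) = 1 + 1 − 2·0.58 = 2 − 1.16 = 0.84.
With uncorrelated errors the cross-covariances are all true-score covariance, so they carry over unchanged; only the diagonal terms shrink to ρᵢσᵢ².
True-score variance = [0.60 + 0.63] − 1.16 = 1.23 − 1.16 = 0.07.
Reliability = 0.07 / 0.84 = 0.083.

0.083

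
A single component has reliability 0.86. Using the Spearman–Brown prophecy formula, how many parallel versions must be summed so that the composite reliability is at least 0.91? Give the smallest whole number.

2

k ≥ ρ*(1−ρ₁)/(ρ₁(1−ρ*)) = 0.91·0.14 / (0.86·0.09) = 1.646.
Smallest integer k = 2.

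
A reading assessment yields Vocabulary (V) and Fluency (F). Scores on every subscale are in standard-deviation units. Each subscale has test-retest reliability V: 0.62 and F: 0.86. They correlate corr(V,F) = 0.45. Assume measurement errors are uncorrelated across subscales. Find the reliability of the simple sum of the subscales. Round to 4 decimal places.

Var(V+F) = 2 + 2·[0.45] = 2 + 0.9 = 2.9.
Because errors are independent across components, Cov(Tᵢ,Tⱼ) = Cov(Xᵢ,Xⱼ); the off-diagonal part of the true-score variance is the same as above.
True-score variance = [0.62 + 0.86] + 0.9 = 1.48 + 0.9 = 2.38.
Reliability = 2.38 / 2.9 = 0.8207.

0.8207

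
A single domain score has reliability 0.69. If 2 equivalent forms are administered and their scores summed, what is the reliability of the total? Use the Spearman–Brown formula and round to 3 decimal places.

ρ_k = kρ / (1 + (k−1)ρ) = 2·0.69 / (1 + 1·0.69) = 1.380 / 1.690 = 0.817.

0.817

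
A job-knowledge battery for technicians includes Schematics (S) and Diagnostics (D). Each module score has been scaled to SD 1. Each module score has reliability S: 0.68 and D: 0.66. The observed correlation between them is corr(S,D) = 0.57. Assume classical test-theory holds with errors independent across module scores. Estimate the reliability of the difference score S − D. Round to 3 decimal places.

Var(S−D) = 1 + 1 − 2·0.57 = 2 − 1.14 = 0.86.
Because errors are independent across components, Cov(Tᵢ,Tⱼ) = Cov(Xᵢ,Xⱼ); the off-diagonal part of the true-score variance is the same as above.
True-score variance = [0.68 + 0.66] − 1.14 = 1.34 − 1.14 = 0.2.
Reliability = 0.2 / 0.86 = 0.233.

0.233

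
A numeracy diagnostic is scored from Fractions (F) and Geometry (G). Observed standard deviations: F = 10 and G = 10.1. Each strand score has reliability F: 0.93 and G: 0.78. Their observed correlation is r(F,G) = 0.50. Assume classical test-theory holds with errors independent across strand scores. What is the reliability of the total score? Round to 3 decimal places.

Var(F+G) = 10² + 10.1² + 2·[10·10.1·0.50] = 202.01 + 101 = 303.01.
Because errors are independent across components, Cov(Tᵢ,Tⱼ) = Cov(Xᵢ,Xⱼ); the off-diagonal part of the true-score variance is the same as above.
True-score variance = [10²·0.93 + 10.1²·0.78] + 101 = 172.568 + 101 = 273.568.
Reliability = 273.568 / 303.01 = 0.903.

0.903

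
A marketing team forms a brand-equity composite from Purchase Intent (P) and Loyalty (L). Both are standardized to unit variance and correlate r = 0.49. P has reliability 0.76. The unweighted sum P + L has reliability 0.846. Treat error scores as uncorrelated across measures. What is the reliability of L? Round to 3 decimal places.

Var(P+L) = 2 + 2·0.49 = 2.980.
True-score variance = ρ_P + ρ_L + 2·0.49, so 0.846 = (0.76 + ρ_L + 0.98) / 2.980.
ρ_L = 0.846·2.980 − 0.76 − 0.98 = 0.781.

0.781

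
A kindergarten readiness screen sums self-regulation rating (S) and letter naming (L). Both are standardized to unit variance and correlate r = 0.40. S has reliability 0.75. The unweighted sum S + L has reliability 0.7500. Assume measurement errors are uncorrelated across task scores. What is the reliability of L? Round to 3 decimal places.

0.550

Var(S+L) = 2 + 2·0.40 = 2.800.
True-score variance = ρ_S + ρ_L + 2·0.40, so 0.7500 = (0.75 + ρ_L + 0.80) / 2.800.
ρ_L = 0.7500·2.800 − 0.75 − 0.80 = 0.550.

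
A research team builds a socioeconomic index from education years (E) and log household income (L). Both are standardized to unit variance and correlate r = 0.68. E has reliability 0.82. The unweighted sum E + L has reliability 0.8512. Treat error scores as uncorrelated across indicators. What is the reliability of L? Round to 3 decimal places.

Var(E+L) = 2 + 2·0.68 = 3.360.
True-score variance = ρ_E + ρ_L + 2·0.68, so 0.8512 = (0.82 + ρ_L + 1.36) / 3.360.
ρ_L = 0.8512·3.360 − 0.82 − 1.36 = 0.680.

0.680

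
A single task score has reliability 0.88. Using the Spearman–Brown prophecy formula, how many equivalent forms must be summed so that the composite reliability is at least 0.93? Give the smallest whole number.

2

k ≥ ρ*(1−ρ₁)/(ρ₁(1−ρ*)) = 0.93·0.12 / (0.88·0.07) = 1.812.
Smallest integer k = 2.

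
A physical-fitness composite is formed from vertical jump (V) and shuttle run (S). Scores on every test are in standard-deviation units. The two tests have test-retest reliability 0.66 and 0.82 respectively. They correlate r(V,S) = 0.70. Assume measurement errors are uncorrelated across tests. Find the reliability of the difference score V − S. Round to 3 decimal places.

Var(V−S) = 1 + 1 − 2·0.70 = 2 − 1.4 = 0.6.
Because errors are independent across components, Cov(Tᵢ,Tⱼ) = Cov(Xᵢ,Xⱼ); the off-diagonal part of the true-score variance is the same as above.
True-score variance = [0.66 + 0.82] − 1.4 = 1.48 − 1.4 = 0.08.
Reliability = 0.08 / 0.6 = 0.133.

0.133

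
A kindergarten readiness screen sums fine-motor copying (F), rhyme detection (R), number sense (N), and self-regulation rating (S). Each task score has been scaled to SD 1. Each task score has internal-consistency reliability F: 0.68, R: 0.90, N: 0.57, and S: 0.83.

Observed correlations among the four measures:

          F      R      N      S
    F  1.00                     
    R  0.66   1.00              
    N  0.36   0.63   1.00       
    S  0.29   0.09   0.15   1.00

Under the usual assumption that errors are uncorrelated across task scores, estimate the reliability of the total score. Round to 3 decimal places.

Var(F+R+N+S) = 4 + 2·[0.66 + 0.36 + 0.29 + 0.63 + 0.09 + 0.15] = 4 + 4.36 = 8.36.
With uncorrelated errors the cross-covariances are all true-score covariance, so they carry over unchanged; only the diagonal terms shrink to ρᵢσᵢ².
True-score variance = [0.68 + 0.90 + 0.57 + 0.83] + 4.36 = 2.98 + 4.36 = 7.34.
Reliability = 7.34 / 8.36 = 0.878.

0.878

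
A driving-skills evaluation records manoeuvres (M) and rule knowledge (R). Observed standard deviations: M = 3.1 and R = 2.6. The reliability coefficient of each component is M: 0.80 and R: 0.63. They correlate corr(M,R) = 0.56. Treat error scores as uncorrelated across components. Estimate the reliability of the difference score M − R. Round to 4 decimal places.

Var(M−R) = 3.1² + 2.6² − 2·3.1·2.6·0.56 = 16.37 − 9.0272 = 7.3428.
Under uncorrelated errors the observed covariances equal the true-score covariances, so only the own-variance terms attenuate.
True-score variance = [3.1²·0.80 + 2.6²·0.63] − 9.0272 = 11.9468 − 9.0272 = 2.9196.
Reliability = 2.9196 / 7.3428 = 0.3976.

0.3976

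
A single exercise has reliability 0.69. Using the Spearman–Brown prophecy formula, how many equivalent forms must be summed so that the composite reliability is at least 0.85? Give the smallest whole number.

k ≥ ρ*(1−ρ₁)/(ρ₁(1−ρ*)) = 0.85·0.31 / (0.69·0.15) = 2.546.
Smallest integer k = 3.

3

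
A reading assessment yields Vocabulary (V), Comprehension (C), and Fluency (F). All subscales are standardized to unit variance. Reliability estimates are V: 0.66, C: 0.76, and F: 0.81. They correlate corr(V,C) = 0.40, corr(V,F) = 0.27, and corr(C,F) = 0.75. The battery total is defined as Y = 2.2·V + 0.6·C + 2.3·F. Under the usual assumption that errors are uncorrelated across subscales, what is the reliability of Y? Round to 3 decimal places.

Var(Y) = 2.2² + 0.6² + 2.3² + 2·[1.32·0.40 + 5.06·0.27 + 1.38·0.75] = 10.49 + 5.8584 = 16.3484.
Under uncorrelated errors the observed covariances equal the true-score covariances, so only the own-variance terms attenuate.
True-score variance = [2.2²·0.66 + 0.6²·0.76 + 2.3²·0.81] + 5.8584 = 7.7529 + 5.8584 = 13.6113.
Reliability = 13.6113 / 16.3484 = 0.833.

0.833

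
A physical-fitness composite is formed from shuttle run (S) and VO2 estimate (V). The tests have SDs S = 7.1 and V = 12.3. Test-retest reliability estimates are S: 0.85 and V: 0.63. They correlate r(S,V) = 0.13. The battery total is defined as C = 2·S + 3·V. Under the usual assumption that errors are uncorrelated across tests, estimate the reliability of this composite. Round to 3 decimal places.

0.686

Var(C) = 2²·7.1² + 3²·12.3² + 2·[6·7.1·12.3·0.13] = 1563.25 + 136.235 = 1699.48.
With uncorrelated errors the cross-covariances are all true-score covariance, so they carry over unchanged; only the diagonal terms shrink to ρᵢσᵢ².
True-score variance = [2²·7.1²·0.85 + 3²·12.3²·0.63] + 136.235 = 1029.21 + 136.235 = 1165.44.
Reliability = 1165.44 / 1699.48 = 0.686.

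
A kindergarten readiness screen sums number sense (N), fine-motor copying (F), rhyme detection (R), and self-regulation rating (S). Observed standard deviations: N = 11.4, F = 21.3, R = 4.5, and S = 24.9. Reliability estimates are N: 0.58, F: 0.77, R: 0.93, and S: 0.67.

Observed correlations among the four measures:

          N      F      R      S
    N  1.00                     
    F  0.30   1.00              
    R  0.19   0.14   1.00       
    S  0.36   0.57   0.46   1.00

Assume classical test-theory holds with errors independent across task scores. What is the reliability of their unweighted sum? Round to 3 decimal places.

0.843

Var(N+F+R+S) = 11.4² + 21.3² + 4.5² + 24.9² + 2·[11.4·21.3·0.30 + 11.4·4.5·0.19 + 11.4·24.9·0.36 + 21.3·4.5·0.14 + 21.3·24.9·0.57 + 4.5·24.9·0.46] = 1223.91 + 1104.11 = 2328.02.
Because errors are independent across components, Cov(Tᵢ,Tⱼ) = Cov(Xᵢ,Xⱼ); the off-diagonal part of the true-score variance is the same as above.
True-score variance = [11.4²·0.58 + 21.3²·0.77 + 4.5²·0.93 + 24.9²·0.67] + 1104.11 = 858.957 + 1104.11 = 1963.07.
Reliability = 1963.07 / 2328.02 = 0.843.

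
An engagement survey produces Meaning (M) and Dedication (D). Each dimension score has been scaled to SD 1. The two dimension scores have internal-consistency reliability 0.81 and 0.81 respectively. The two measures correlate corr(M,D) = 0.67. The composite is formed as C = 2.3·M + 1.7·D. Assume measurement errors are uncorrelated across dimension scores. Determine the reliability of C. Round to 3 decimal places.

0.884

Var(C) = 2.3² + 1.7² + 2·[3.91·0.67] = 8.18 + 5.2394 = 13.4194.
Because errors are independent across components, Cov(Tᵢ,Tⱼ) = Cov(Xᵢ,Xⱼ); the off-diagonal part of the true-score variance is the same as above.
True-score variance = [2.3²·0.81 + 1.7²·0.81] + 5.2394 = 6.6258 + 5.2394 = 11.8652.
Reliability = 11.8652 / 13.4194 = 0.884.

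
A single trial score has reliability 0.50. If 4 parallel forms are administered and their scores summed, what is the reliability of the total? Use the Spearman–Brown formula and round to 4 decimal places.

0.8000

ρ_k = kρ / (1 + (k−1)ρ) = 4·0.50 / (1 + 3·0.50) = 2.000 / 2.500 = 0.8000.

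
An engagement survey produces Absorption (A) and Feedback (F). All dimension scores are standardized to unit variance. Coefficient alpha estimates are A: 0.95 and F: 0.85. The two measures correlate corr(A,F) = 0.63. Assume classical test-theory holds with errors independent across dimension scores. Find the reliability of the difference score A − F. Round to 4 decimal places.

0.7297

Var(A−F) = 1 + 1 − 2·0.63 = 2 − 1.26 = 0.74.
With uncorrelated errors the cross-covariances are all true-score covariance, so they carry over unchanged; only the diagonal terms shrink to ρᵢσᵢ².
True-score variance = [0.95 + 0.85] − 1.26 = 1.8 − 1.26 = 0.54.
Reliability = 0.54 / 0.74 = 0.7297.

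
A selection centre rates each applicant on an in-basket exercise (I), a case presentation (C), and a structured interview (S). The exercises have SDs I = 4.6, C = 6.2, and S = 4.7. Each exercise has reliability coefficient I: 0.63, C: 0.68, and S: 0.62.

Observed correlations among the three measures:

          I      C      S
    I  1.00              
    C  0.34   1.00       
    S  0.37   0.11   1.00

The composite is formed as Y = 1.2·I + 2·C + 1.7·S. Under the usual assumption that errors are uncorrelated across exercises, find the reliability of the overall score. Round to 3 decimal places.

0.757

Var(Y) = 1.2²·4.6² + 2²·6.2² + 1.7²·4.7² + 2·[2.4·4.6·6.2·0.34 + 2.04·4.6·4.7·0.37 + 3.4·6.2·4.7·0.11] = 248.071 + 100.979 = 349.049.
Under uncorrelated errors the observed covariances equal the true-score covariances, so only the own-variance terms attenuate.
True-score variance = [1.2²·4.6²·0.63 + 2²·6.2²·0.68 + 1.7²·4.7²·0.62] + 100.979 = 163.334 + 100.979 = 264.313.
Reliability = 264.313 / 349.049 = 0.757.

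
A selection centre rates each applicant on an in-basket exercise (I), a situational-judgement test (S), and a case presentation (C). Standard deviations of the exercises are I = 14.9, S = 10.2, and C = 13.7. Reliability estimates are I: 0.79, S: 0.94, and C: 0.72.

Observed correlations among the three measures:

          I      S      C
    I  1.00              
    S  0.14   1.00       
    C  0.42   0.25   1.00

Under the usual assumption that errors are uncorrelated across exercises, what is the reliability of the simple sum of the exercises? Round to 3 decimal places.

0.868

Var(I+S+C) = 14.9² + 10.2² + 13.7² + 2·[14.9·10.2·0.14 + 14.9·13.7·0.42 + 10.2·13.7·0.25] = 513.74 + 283.894 = 797.634.
Under uncorrelated errors the observed covariances equal the true-score covariances, so only the own-variance terms attenuate.
True-score variance = [14.9²·0.79 + 10.2²·0.94 + 13.7²·0.72] + 283.894 = 408.322 + 283.894 = 692.216.
Reliability = 692.216 / 797.634 = 0.868.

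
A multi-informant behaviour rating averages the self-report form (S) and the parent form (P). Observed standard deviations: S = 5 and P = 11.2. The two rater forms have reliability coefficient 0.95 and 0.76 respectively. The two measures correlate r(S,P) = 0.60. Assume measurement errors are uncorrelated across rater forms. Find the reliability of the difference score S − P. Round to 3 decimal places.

0.623

Var(S−P) = 5² + 11.2² − 2·5·11.2·0.60 = 150.44 − 67.2 = 83.24.
Because errors are independent across components, Cov(Tᵢ,Tⱼ) = Cov(Xᵢ,Xⱼ); the off-diagonal part of the true-score variance is the same as above.
True-score variance = [5²·0.95 + 11.2²·0.76] − 67.2 = 119.084 − 67.2 = 51.8844.
Reliability = 51.8844 / 83.24 = 0.623.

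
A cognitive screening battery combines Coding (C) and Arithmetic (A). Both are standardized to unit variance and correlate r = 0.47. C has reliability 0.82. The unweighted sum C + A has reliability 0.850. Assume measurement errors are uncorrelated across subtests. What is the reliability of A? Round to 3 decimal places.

0.739

Var(C+A) = 2 + 2·0.47 = 2.940.
True-score variance = ρ_C + ρ_A + 2·0.47, so 0.850 = (0.82 + ρ_A + 0.94) / 2.940.
ρ_A = 0.850·2.940 − 0.82 − 0.94 = 0.739.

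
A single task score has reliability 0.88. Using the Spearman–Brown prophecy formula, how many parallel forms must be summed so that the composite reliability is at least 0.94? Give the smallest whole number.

3

k ≥ ρ*(1−ρ₁)/(ρ₁(1−ρ*)) = 0.94·0.12 / (0.88·0.06) = 2.136.
Smallest integer k = 3.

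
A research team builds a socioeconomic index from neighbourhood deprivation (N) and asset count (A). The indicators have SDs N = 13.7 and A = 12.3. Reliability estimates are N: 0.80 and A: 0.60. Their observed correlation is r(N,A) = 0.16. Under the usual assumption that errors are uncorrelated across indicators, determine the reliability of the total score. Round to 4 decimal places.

Var(N+A) = 13.7² + 12.3² + 2·[13.7·12.3·0.16] = 338.98 + 53.9232 = 392.903.
With uncorrelated errors the cross-covariances are all true-score covariance, so they carry over unchanged; only the diagonal terms shrink to ρᵢσᵢ².
True-score variance = [13.7²·0.80 + 12.3²·0.60] + 53.9232 = 240.926 + 53.9232 = 294.849.
Reliability = 294.849 / 392.903 = 0.7504.

0.7504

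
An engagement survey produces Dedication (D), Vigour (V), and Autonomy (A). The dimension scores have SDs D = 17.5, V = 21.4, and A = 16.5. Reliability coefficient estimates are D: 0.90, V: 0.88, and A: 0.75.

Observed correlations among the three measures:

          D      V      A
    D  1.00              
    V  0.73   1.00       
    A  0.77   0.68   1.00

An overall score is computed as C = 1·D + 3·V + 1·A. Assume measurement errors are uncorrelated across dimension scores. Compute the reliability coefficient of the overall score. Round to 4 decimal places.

Var(C) = 17.5² + 3²·21.4² + 16.5² + 2·[3·17.5·21.4·0.73 + 17.5·16.5·0.77 + 3·21.4·16.5·0.68] = 4700.14 + 3525.63 = 8225.77.
Under uncorrelated errors the observed covariances equal the true-score covariances, so only the own-variance terms attenuate.
True-score variance = [17.5²·0.90 + 3²·21.4²·0.88 + 16.5²·0.75] + 3525.63 = 4106.86 + 3525.63 = 7632.49.
Reliability = 7632.49 / 8225.77 = 0.9279.

0.9279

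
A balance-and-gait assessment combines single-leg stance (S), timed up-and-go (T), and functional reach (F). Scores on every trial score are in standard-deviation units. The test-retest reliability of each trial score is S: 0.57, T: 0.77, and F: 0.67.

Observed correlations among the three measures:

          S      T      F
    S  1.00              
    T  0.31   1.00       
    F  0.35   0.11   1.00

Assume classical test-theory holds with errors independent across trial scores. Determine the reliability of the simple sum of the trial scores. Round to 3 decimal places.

0.782

Var(S+T+F) = 3 + 2·[0.31 + 0.35 + 0.11] = 3 + 1.54 = 4.54.
Under uncorrelated errors the observed covariances equal the true-score covariances, so only the own-variance terms attenuate.
True-score variance = [0.57 + 0.77 + 0.67] + 1.54 = 2.01 + 1.54 = 3.55.
Reliability = 3.55 / 4.54 = 0.782.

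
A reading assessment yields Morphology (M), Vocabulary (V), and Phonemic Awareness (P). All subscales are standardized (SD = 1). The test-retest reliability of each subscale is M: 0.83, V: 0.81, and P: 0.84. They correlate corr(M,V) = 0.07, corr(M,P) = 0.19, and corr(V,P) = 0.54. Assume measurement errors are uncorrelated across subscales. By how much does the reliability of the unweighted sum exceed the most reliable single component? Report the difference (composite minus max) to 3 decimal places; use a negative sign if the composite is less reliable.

0.047

Var(sum) = 3 + 1.6 = 4.6; true-score variance = 2.48 + 1.6 = 4.08; composite reliability = 0.8870.
Max component reliability = 0.8400.
Difference = 0.8870 − 0.8400 = 0.047.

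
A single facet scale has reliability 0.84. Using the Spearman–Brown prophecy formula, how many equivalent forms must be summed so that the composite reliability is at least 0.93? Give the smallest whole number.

3

k ≥ ρ*(1−ρ₁)/(ρ₁(1−ρ*)) = 0.93·0.16 / (0.84·0.07) = 2.531.
Smallest integer k = 3.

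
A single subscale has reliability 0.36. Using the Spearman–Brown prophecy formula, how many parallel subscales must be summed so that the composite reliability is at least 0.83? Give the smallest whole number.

k ≥ ρ*(1−ρ₁)/(ρ₁(1−ρ*)) = 0.83·0.64 / (0.36·0.17) = 8.680.
Smallest integer k = 9.

9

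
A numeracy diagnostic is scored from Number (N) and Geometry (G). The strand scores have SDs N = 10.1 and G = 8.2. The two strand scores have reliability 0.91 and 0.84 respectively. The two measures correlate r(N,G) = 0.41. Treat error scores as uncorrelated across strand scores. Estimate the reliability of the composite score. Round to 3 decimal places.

Var(N+G) = 10.1² + 8.2² + 2·[10.1·8.2·0.41] = 169.25 + 67.9124 = 237.162.
Under uncorrelated errors the observed covariances equal the true-score covariances, so only the own-variance terms attenuate.
True-score variance = [10.1²·0.91 + 8.2²·0.84] + 67.9124 = 149.311 + 67.9124 = 217.223.
Reliability = 217.223 / 237.162 = 0.916.

0.916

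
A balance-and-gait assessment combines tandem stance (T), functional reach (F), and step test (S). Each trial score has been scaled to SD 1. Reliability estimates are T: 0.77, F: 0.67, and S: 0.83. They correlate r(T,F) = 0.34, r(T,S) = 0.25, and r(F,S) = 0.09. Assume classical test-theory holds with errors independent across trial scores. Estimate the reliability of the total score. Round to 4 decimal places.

0.8326

Var(T+F+S) = 3 + 2·[0.34 + 0.25 + 0.09] = 3 + 1.36 = 4.36.
With uncorrelated errors the cross-covariances are all true-score covariance, so they carry over unchanged; only the diagonal terms shrink to ρᵢσᵢ².
True-score variance = [0.77 + 0.67 + 0.83] + 1.36 = 2.27 + 1.36 = 3.63.
Reliability = 3.63 / 4.36 = 0.8326.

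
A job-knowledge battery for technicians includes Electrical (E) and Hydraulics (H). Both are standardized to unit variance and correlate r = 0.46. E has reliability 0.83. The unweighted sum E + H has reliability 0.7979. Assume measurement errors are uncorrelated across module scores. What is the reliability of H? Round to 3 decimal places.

Var(E+H) = 2 + 2·0.46 = 2.920.
True-score variance = ρ_E + ρ_H + 2·0.46, so 0.7979 = (0.83 + ρ_H + 0.92) / 2.920.
ρ_H = 0.7979·2.920 − 0.83 − 0.92 = 0.580.

0.580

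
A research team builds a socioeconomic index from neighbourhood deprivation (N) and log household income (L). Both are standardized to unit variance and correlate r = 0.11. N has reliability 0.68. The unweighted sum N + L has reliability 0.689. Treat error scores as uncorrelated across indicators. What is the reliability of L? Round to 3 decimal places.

0.630

Var(N+L) = 2 + 2·0.11 = 2.220.
True-score variance = ρ_N + ρ_L + 2·0.11, so 0.689 = (0.68 + ρ_L + 0.22) / 2.220.
ρ_L = 0.689·2.220 − 0.68 − 0.22 = 0.630.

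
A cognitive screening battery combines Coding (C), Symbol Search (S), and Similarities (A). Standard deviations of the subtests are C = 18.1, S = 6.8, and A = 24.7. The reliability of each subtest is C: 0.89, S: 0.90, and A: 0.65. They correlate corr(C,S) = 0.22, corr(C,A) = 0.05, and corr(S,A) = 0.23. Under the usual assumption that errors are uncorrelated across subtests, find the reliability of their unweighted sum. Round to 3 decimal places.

0.781

Var(C+S+A) = 18.1² + 6.8² + 24.7² + 2·[18.1·6.8·0.22 + 18.1·24.7·0.05 + 6.8·24.7·0.23] = 983.94 + 176.124 = 1160.06.
Under uncorrelated errors the observed covariances equal the true-score covariances, so only the own-variance terms attenuate.
True-score variance = [18.1²·0.89 + 6.8²·0.90 + 24.7²·0.65] + 176.124 = 729.747 + 176.124 = 905.871.
Reliability = 905.871 / 1160.06 = 0.781.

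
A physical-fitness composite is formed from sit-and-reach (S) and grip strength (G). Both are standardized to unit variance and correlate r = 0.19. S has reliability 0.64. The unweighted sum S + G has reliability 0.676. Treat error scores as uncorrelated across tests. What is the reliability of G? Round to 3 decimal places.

0.589

Var(S+G) = 2 + 2·0.19 = 2.380.
True-score variance = ρ_S + ρ_G + 2·0.19, so 0.676 = (0.64 + ρ_G + 0.38) / 2.380.
ρ_G = 0.676·2.380 − 0.64 − 0.38 = 0.589.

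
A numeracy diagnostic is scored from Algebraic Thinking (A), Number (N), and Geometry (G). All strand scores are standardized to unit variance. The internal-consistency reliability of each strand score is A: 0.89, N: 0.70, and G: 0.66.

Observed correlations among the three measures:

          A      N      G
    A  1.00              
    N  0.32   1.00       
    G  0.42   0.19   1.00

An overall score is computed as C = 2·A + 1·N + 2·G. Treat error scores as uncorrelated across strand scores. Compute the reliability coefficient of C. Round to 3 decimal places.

Var(C) = 2² + 1 + 2² + 2·[2·0.32 + 4·0.42 + 2·0.19] = 9 + 5.4 = 14.4.
Under uncorrelated errors the observed covariances equal the true-score covariances, so only the own-variance terms attenuate.
True-score variance = [2²·0.89 + 0.70 + 2²·0.66] + 5.4 = 6.9 + 5.4 = 12.3.
Reliability = 12.3 / 14.4 = 0.854.

0.854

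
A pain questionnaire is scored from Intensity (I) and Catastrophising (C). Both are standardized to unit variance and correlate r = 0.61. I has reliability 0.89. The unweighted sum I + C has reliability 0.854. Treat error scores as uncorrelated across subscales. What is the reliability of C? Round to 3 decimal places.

Var(I+C) = 2 + 2·0.61 = 3.220.
True-score variance = ρ_I + ρ_C + 2·0.61, so 0.854 = (0.89 + ρ_C + 1.22) / 3.220.
ρ_C = 0.854·3.220 − 0.89 − 1.22 = 0.640.

0.640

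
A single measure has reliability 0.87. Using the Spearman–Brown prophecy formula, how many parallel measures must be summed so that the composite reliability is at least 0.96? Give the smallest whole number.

4

k ≥ ρ*(1−ρ₁)/(ρ₁(1−ρ*)) = 0.96·0.13 / (0.87·0.04) = 3.586.
Smallest integer k = 4.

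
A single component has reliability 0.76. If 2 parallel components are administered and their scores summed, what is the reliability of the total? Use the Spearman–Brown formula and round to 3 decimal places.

ρ_k = kρ / (1 + (k−1)ρ) = 2·0.76 / (1 + 1·0.76) = 1.520 / 1.760 = 0.864.

0.864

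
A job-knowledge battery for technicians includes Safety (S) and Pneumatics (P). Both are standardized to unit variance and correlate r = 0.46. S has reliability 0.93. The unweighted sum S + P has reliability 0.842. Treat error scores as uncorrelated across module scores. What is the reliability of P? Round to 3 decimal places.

0.609

Var(S+P) = 2 + 2·0.46 = 2.920.
True-score variance = ρ_S + ρ_P + 2·0.46, so 0.842 = (0.93 + ρ_P + 0.92) / 2.920.
ρ_P = 0.842·2.920 − 0.93 − 0.92 = 0.609.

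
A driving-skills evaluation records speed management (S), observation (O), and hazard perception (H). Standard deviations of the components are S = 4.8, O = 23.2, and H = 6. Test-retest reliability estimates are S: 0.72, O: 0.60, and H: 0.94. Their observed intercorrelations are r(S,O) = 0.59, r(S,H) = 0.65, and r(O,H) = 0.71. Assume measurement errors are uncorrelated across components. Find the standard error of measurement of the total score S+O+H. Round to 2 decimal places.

Var(total) = 597.28 + 366.509 = 963.789.
True-score variance = 373.373 + 366.509 = 739.882, so reliability = 0.7677.
Error variance = 963.789 − 739.882 = 223.907; SEM = √223.907 = 14.96.

14.96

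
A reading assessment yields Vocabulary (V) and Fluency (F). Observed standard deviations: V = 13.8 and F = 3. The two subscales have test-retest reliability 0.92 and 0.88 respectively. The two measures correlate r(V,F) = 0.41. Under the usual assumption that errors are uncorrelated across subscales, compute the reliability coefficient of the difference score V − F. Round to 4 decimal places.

Var(V−F) = 13.8² + 3² − 2·13.8·3·0.41 = 199.44 − 33.948 = 165.492.
With uncorrelated errors the cross-covariances are all true-score covariance, so they carry over unchanged; only the diagonal terms shrink to ρᵢσᵢ².
True-score variance = [13.8²·0.92 + 3²·0.88] − 33.948 = 183.125 − 33.948 = 149.177.
Reliability = 149.177 / 165.492 = 0.9014.

0.9014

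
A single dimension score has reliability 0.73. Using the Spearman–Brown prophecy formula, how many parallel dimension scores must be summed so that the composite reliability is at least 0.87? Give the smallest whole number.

3

k ≥ ρ*(1−ρ₁)/(ρ₁(1−ρ*)) = 0.87·0.27 / (0.73·0.13) = 2.475.
Smallest integer k = 3.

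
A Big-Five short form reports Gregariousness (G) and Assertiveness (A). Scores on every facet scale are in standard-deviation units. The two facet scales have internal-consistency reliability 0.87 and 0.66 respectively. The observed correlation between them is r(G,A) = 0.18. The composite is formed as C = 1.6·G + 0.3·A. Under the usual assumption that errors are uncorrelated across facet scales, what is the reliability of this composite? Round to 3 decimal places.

Var(C) = 1.6² + 0.3² + 2·[0.48·0.18] = 2.65 + 0.1728 = 2.8228.
Under uncorrelated errors the observed covariances equal the true-score covariances, so only the own-variance terms attenuate.
True-score variance = [1.6²·0.87 + 0.3²·0.66] + 0.1728 = 2.2866 + 0.1728 = 2.4594.
Reliability = 2.4594 / 2.8228 = 0.871.

0.871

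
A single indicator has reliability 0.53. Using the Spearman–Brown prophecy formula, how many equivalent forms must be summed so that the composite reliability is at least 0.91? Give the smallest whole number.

k ≥ ρ*(1−ρ₁)/(ρ₁(1−ρ*)) = 0.91·0.47 / (0.53·0.09) = 8.966.
Smallest integer k = 9.

9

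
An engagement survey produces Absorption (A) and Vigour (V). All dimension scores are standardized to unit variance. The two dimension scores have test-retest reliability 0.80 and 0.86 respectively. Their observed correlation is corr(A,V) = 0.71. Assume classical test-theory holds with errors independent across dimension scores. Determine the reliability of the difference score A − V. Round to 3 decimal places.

Var(A−V) = 1 + 1 − 2·0.71 = 2 − 1.42 = 0.58.
Because errors are independent across components, Cov(Tᵢ,Tⱼ) = Cov(Xᵢ,Xⱼ); the off-diagonal part of the true-score variance is the same as above.
True-score variance = [0.80 + 0.86] − 1.42 = 1.66 − 1.42 = 0.24.
Reliability = 0.24 / 0.58 = 0.414.

0.414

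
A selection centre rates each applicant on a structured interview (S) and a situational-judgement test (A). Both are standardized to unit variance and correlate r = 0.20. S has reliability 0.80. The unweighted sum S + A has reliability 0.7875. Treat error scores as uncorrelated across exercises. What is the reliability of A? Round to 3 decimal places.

0.690

Var(S+A) = 2 + 2·0.20 = 2.400.
True-score variance = ρ_S + ρ_A + 2·0.20, so 0.7875 = (0.80 + ρ_A + 0.40) / 2.400.
ρ_A = 0.7875·2.400 − 0.80 − 0.40 = 0.690.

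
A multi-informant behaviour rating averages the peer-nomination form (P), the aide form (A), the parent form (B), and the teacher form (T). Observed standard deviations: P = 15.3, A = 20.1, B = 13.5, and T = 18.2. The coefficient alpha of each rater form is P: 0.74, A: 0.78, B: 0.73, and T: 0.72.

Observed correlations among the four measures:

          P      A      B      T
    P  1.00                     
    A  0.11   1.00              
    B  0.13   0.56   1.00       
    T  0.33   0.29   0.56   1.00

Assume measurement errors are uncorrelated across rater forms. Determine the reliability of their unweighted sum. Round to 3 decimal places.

0.870

Var(P+A+B+T) = 15.3² + 20.1² + 13.5² + 18.2² + 2·[15.3·20.1·0.11 + 15.3·13.5·0.13 + 15.3·18.2·0.33 + 20.1·13.5·0.56 + 20.1·18.2·0.29 + 13.5·18.2·0.56] = 1151.59 + 1096.41 = 2248.
Because errors are independent across components, Cov(Tᵢ,Tⱼ) = Cov(Xᵢ,Xⱼ); the off-diagonal part of the true-score variance is the same as above.
True-score variance = [15.3²·0.74 + 20.1²·0.78 + 13.5²·0.73 + 18.2²·0.72] + 1096.41 = 859.89 + 1096.41 = 1956.3.
Reliability = 1956.3 / 2248 = 0.870.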